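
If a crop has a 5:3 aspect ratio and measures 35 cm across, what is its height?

21 cm

At 5:3, 35·3/5 ≈ 21.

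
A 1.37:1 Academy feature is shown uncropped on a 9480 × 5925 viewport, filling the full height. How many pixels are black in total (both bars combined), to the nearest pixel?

Content width = 5925 × 1.370 ≈ 8117.2500 px.
9480 − 8117.2500 = 1362.7500 px of bars.
Across the 5925-px span: 1362.7500 × 5925 ≈ 8074294 px.

8074294 pixels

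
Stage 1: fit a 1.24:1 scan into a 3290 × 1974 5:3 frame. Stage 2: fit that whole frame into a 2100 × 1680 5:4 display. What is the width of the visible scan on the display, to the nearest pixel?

1562 px

Inside the 3290×1974 canvas the scan is height-limited at 2447.76 × 1974.00.
Second fit — the 5:3 canvas into 2100×1680 spans the width: 2100.00 × 1260.00 (×0.6383 from 3290×1974).
So the scan's width is 2447.76 × 0.6383 ≈ 1562.40.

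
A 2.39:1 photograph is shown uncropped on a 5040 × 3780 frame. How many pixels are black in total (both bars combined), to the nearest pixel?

8422915 pixels

Since 2.390 > 1.333, the photograph is width-limited.
The photograph is 5040 / 2.390 ≈ 2108.7866 px tall.
Leftover height: 3780 − 2108.7866 = 1671.2134 px.
That's 1671.2134 × 5040 ≈ 8422915 black pixels.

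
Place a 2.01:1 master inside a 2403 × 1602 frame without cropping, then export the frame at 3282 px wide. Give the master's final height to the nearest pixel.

1633 px

At 2403×1602 the master is width-limited, so height = 2403 / 2.010 ≈ 1195.52 px.
The frame scales by 3282/2403 = 1.3658; 1195.52 × 1.3658 ≈ 1632.84 px.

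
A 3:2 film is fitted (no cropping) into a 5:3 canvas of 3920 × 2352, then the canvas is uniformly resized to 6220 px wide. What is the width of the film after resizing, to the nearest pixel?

5598 px

Fitted into 3920×2352, the film spans the height; its width is 2352 × 3/2 ≈ 3528.00 px.
Scaling 3920 → 6220 is ×1.5867, so the width becomes 3528.00 × 1.5867 ≈ 5598.00 px.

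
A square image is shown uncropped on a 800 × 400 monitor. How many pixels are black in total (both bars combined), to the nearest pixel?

160000 pixels

square is narrower than Univisium 2:1, so it spans the full height.
Content width = 400 × 1/1 ≈ 400.0000 px.
Black = 800 − 400.0000 = 400.0000 px.
That's 400.0000 × 400 ≈ 160000 black pixels.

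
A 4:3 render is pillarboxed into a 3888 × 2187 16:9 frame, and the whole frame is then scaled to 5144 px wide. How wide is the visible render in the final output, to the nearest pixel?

In the 3888×2187 frame the render fills the height: width = 2187 × 4/3 ≈ 2916.00 px.
Resizing to 5144 px wide multiplies everything by 1.3230: 2916.00 → 3858.00 px.

3858 px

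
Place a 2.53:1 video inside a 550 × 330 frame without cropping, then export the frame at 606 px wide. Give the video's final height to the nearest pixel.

240 px

At 550×330 the video is width-limited, so height = 550 / 2.530 ≈ 217.39 px.
Scaling 550 → 606 is ×1.1018, so the height becomes 217.39 × 1.1018 ≈ 239.53 px.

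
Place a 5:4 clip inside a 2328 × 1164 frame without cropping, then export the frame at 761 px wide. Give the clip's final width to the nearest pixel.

Fitted into 2328×1164, the clip spans the height; its width is 1164 × 5/4 ≈ 1455.00 px.
The frame scales by 761/2328 = 0.3269; 1455.00 × 0.3269 ≈ 475.62 px.

476 px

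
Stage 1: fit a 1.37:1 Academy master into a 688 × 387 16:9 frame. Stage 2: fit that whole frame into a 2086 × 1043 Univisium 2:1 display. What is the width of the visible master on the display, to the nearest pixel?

First fit — 1.37:1 Academy into 688×387 spans the height: 530.19 × 387.00.
The 16:9 canvas is height-limited in 2086×1043, giving 1854.22 × 1043.00; scale factor 2.6951.
So the master's width is 530.19 × 2.6951 ≈ 1428.91.

1429 px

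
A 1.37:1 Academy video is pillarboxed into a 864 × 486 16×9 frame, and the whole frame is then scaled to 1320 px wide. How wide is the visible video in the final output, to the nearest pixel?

At 864×486 the video is height-limited, so width = 486 × 1.370 ≈ 665.82 px.
Scaling 864 → 1320 is ×1.5278, so the width becomes 665.82 × 1.5278 ≈ 1017.23 px.

1017 px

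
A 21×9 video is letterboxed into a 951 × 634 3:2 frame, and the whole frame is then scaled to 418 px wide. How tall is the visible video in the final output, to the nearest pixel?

At 951×634 the video is width-limited, so height = 951 × 9/21 ≈ 407.57 px.
Scaling 951 → 418 is ×0.4395, so the height becomes 407.57 × 0.4395 ≈ 179.14 px.

179 px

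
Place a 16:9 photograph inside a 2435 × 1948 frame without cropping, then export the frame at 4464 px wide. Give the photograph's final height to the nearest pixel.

Fitted into 2435×1948, the photograph spans the width; its height is 2435 × 9/16 ≈ 1369.69 px.
Scaling 2435 → 4464 is ×1.8333, so the height becomes 1369.69 × 1.8333 ≈ 2511.00 px.

2511 px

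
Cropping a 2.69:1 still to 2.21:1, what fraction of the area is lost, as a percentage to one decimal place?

Going from 2.69:1 to 2.21:1 means cutting width while keeping height.
(2.210)/(2.690) ≈ 0.822 of the area survives, leaving 17.84% discarded.

17.8%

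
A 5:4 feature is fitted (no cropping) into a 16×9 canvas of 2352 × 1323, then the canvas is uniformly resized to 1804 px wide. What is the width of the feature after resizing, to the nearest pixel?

1268 px

In the 2352×1323 frame the feature fills the height: width = 1323 × 5/4 ≈ 1653.75 px.
The frame scales by 1804/2352 = 0.7670; 1653.75 × 0.7670 ≈ 1268.44 px.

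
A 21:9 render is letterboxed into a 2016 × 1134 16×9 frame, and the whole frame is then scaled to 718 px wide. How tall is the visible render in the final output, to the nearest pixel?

At 2016×1134 the render is width-limited, so height = 2016 × 9/21 ≈ 864.00 px.
Resizing to 718 px wide multiplies everything by 0.3562: 864.00 → 307.71 px.

308 px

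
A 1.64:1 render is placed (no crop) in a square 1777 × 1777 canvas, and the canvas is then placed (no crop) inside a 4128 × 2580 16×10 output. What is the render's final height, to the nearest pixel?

1.64:1 in 1777×1777: fills the width, so the render is 1777.00 × 1083.54.
square in 4128×2580: fills the height, so the intermediate becomes 2580.00 × 2580.00 — a scale of ×1.4519.
Applying the same ×1.4519: 1083.54 → 1573.17.

1573 px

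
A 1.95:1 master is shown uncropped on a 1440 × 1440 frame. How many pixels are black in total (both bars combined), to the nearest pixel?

1010215 pixels

1.95:1 is wider than 1:1, so it spans the full width.
Content height = 1440 / 1.950 ≈ 738.4615 px.
Leftover height: 1440 − 738.4615 = 701.5385 px.
Bar area = 701.5385 × 1440 ≈ 1010215 px.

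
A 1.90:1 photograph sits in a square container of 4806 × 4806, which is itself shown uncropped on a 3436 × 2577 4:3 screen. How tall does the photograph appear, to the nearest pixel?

1.90:1 in 4806×4806: fills the width, so the photograph is 4806.00 × 2529.47.
square in 3436×2577: fills the height, so the intermediate becomes 2577.00 × 2577.00 — a scale of ×0.5362.
So the photograph's height is 2529.47 × 0.5362 ≈ 1356.32.

1356 px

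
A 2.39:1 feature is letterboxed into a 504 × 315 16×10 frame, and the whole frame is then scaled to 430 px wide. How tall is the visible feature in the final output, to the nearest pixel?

180 px

In the 504×315 frame the feature fills the width: height = 504 / 2.390 ≈ 210.88 px.
Resizing to 430 px wide multiplies everything by 0.8532: 210.88 → 179.92 px.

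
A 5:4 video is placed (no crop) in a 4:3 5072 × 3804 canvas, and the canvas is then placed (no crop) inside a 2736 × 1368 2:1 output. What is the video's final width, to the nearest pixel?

1710 px

Inside the 5072×3804 canvas the video is height-limited at 4755.00 × 3804.00.
4:3 in 2736×1368: fills the height, so the intermediate becomes 1824.00 × 1368.00 — a scale of ×0.3596.
The video scales with it: width 4755.00 × 0.3596 ≈ 1710.00.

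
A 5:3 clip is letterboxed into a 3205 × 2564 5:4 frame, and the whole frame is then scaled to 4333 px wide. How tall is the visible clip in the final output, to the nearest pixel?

2600 px

At 3205×2564 the clip is width-limited, so height = 3205 × 3/5 ≈ 1923.00 px.
Scaling 3205 → 4333 is ×1.3520, so the height becomes 1923.00 × 1.3520 ≈ 2599.80 px.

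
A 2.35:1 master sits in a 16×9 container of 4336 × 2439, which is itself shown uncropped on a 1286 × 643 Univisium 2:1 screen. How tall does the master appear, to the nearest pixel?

486 px

2.35:1 in 4336×2439: fills the width, so the master is 4336.00 × 1845.11.
The 16×9 canvas is height-limited in 1286×643, giving 1143.11 × 643.00; scale factor 0.2636.
The master scales with it: height 1845.11 × 0.2636 ≈ 486.43.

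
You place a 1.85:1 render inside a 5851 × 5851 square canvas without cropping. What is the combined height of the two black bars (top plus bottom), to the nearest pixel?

1.85:1 is wider than square, so it spans the full width.
The render is 5851 / 1.850 ≈ 3162.70 px tall.
Black = 5851 − 3162.70 = 2688.30 px.

2688 px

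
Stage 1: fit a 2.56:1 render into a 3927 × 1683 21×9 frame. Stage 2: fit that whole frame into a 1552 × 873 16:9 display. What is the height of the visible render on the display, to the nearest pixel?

2.56:1 in 3927×1683: fills the width, so the render is 3927.00 × 1533.98.
21×9 in 1552×873: fills the width, so the intermediate becomes 1552.00 × 665.14 — a scale of ×0.3952.
The render scales with it: height 1533.98 × 0.3952 ≈ 606.25.

606 px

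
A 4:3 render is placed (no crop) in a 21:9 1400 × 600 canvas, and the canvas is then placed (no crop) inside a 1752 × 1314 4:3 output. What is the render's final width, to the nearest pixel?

1001 px

Inside the 1400×600 canvas the render is height-limited at 800.00 × 600.00.
The 21:9 canvas is width-limited in 1752×1314, giving 1752.00 × 750.86; scale factor 1.2514.
The render scales with it: width 800.00 × 1.2514 ≈ 1001.14.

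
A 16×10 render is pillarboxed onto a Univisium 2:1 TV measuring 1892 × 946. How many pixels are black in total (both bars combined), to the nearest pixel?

357966 pixels

Since 1.600 < 2.000, the render is height-limited.
That makes the image 1513.6000 px wide (946 × 16/10).
1892 − 1513.6000 = 378.4000 px of bars.
Bar area = 378.4000 × 946 ≈ 357966 px.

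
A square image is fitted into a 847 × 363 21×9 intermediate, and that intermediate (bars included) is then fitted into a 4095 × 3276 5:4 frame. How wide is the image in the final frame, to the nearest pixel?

First fit — square into 847×363 spans the height: 363.00 × 363.00.
Second fit — the 21×9 canvas into 4095×3276 spans the width: 4095.00 × 1755.00 (×4.8347 from 847×363).
So the image's width is 363.00 × 4.8347 ≈ 1755.00.

1755 px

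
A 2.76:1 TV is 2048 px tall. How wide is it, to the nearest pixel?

At 2.76:1, 2048 × 2.760 ≈ 5652.48.

5652 px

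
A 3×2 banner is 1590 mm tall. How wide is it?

2385 mm

At 3×2, 1590 × 3/2 ≈ 2385.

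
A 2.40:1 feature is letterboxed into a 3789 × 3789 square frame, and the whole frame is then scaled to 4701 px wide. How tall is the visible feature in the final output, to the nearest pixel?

In the 3789×3789 frame the feature fills the width: height = 3789 / 2.400 ≈ 1578.75 px.
Resizing to 4701 px wide multiplies everything by 1.2407: 1578.75 → 1958.75 px.

1959 px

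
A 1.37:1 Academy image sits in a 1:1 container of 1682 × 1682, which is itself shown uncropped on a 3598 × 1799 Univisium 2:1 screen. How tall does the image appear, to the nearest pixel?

1313 px

First fit — 1.37:1 Academy into 1682×1682 spans the width: 1682.00 × 1227.74.
The 1:1 canvas is height-limited in 3598×1799, giving 1799.00 × 1799.00; scale factor 1.0696.
The image scales with it: height 1227.74 × 1.0696 ≈ 1313.14.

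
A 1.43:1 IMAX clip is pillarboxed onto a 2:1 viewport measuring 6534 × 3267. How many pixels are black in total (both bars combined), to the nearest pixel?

6083775 pixels

Since 1.430 < 2.000, the clip is height-limited.
The clip is 3267 × 1.430 ≈ 4671.8100 px wide.
6534 − 4671.8100 = 1862.1900 px of bars.
Bar area = 1862.1900 × 3267 ≈ 6083775 px.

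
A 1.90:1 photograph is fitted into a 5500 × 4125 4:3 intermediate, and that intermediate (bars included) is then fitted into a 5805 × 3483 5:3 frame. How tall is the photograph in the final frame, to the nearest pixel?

1.90:1 in 5500×4125: fills the width, so the photograph is 5500.00 × 2894.74.
4:3 in 5805×3483: fills the height, so the intermediate becomes 4644.00 × 3483.00 — a scale of ×0.8444.
So the photograph's height is 2894.74 × 0.8444 ≈ 2444.21.

2444 px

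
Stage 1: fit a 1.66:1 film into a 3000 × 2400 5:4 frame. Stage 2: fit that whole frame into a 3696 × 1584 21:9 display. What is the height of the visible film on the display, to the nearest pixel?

Inside the 3000×2400 canvas the film is width-limited at 3000.00 × 1807.23.
Second fit — the 5:4 canvas into 3696×1584 spans the height: 1980.00 × 1584.00 (×0.6600 from 3000×2400).
The film scales with it: height 1807.23 × 0.6600 ≈ 1192.77.

1193 px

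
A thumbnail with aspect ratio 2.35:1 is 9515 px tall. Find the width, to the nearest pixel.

Width = 9515 × 2.350 = 22360.25.

22360 px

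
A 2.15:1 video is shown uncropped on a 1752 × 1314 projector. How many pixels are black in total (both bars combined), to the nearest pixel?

Since 2.150 > 1.333, the video is width-limited.
That makes the image 814.8837 px tall (1752 / 2.150).
Black = 1314 − 814.8837 = 499.1163 px.
Bar area = 499.1163 × 1752 ≈ 874452 px.

874452 pixels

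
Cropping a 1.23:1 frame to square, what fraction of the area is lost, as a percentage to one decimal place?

18.7%

Going from 1.23:1 to square means cutting width while keeping height.
Area ratio = (1.000)/(1.230) = 81.30%; the remaining 18.70% is cropped out.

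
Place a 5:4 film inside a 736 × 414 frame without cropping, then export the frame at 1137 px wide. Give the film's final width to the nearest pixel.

799 px

In the 736×414 frame the film fills the height: width = 414 × 5/4 ≈ 517.50 px.
The frame scales by 1137/736 = 1.5448; 517.50 × 1.5448 ≈ 799.45 px.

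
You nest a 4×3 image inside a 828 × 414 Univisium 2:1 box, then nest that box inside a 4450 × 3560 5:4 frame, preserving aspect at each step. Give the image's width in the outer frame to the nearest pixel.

4×3 in 828×414: fills the height, so the image is 552.00 × 414.00.
Second fit — the Univisium 2:1 canvas into 4450×3560 spans the width: 4450.00 × 2225.00 (×5.3744 from 828×414).
Applying the same ×5.3744: 552.00 → 2966.67.

2967 px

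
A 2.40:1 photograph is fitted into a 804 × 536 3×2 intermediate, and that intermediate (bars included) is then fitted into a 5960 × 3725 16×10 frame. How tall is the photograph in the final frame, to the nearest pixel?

First fit — 2.40:1 into 804×536 spans the width: 804.00 × 335.00.
The 3×2 canvas is height-limited in 5960×3725, giving 5587.50 × 3725.00; scale factor 6.9496.
So the photograph's height is 335.00 × 6.9496 ≈ 2328.12.

2328 px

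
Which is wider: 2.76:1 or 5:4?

2.76 and 5:4 = 1.25; 2.76 > 1.25.

2.76:1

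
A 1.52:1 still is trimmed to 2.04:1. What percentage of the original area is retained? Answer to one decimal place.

74.5%

Going from 1.52:1 to 2.04:1 means cutting height while keeping width.
(1.520)/(2.040) ≈ 0.745 of the area survives.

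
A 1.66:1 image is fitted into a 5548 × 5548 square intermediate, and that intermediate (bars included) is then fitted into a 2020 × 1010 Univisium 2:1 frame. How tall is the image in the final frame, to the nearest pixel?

Inside the 5548×5548 canvas the image is width-limited at 5548.00 × 3342.17.
The square canvas is height-limited in 2020×1010, giving 1010.00 × 1010.00; scale factor 0.1820.
Applying the same ×0.1820: 3342.17 → 608.43.

608 px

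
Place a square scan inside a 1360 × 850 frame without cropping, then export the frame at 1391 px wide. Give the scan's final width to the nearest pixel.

In the 1360×850 frame the scan fills the height: width = 850 × 1/1 ≈ 850.00 px.
Resizing to 1391 px wide multiplies everything by 1.0228: 850.00 → 869.38 px.

869 px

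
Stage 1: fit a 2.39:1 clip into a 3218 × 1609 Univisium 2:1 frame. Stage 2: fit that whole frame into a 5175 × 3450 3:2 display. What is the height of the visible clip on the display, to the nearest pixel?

2165 px

First fit — 2.39:1 into 3218×1609 spans the width: 3218.00 × 1346.44.
Univisium 2:1 in 5175×3450: fills the width, so the intermediate becomes 5175.00 × 2587.50 — a scale of ×1.6081.
So the clip's height is 1346.44 × 1.6081 ≈ 2165.27.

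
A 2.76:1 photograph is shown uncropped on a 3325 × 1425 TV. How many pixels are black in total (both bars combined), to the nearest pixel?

2.76:1 (2.760) > 21:9 (2.333), so the photograph fills the width.
That makes the image 1204.7101 px tall (3325 / 2.760).
1425 − 1204.7101 = 220.2899 px of bars.
Across the 3325-px span: 220.2899 × 3325 ≈ 732464 px.

732464 pixels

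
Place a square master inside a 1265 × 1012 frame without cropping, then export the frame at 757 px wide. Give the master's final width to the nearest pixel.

In the 1265×1012 frame the master fills the height: width = 1012 × 1/1 ≈ 1012.00 px.
Resizing to 757 px wide multiplies everything by 0.5984: 1012.00 → 605.60 px.

606 px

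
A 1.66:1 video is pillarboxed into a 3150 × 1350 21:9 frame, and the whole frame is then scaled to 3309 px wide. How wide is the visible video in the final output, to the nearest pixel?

At 3150×1350 the video is height-limited, so width = 1350 × 1.660 ≈ 2241.00 px.
Resizing to 3309 px wide multiplies everything by 1.0505: 2241.00 → 2354.12 px.

2354 px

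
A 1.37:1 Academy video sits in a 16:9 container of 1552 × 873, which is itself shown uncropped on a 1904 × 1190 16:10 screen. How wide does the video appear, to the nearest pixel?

1467 px

First fit — 1.37:1 Academy into 1552×873 spans the height: 1196.01 × 873.00.
16:9 in 1904×1190: fills the width, so the intermediate becomes 1904.00 × 1071.00 — a scale of ×1.2268.
Applying the same ×1.2268: 1196.01 → 1467.27.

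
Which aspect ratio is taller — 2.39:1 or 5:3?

5:3

2.39 and 5:3 = 1.667; 2.39 > 1.667. The smaller width-to-height ratio is the taller frame.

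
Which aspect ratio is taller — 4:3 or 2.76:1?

4:3

4:3 = 1.333 and 2.76; 2.76 > 1.333. The smaller width-to-height ratio is the taller frame.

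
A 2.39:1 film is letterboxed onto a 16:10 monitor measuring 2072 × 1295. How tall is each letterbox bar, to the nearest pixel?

214 px

2.39:1 is wider than 16:10, so it spans the full width.
Content height = 2072 / 2.390 ≈ 866.95 px.
Black = 1295 − 866.95 = 428.05 px, or 214.03 per bar.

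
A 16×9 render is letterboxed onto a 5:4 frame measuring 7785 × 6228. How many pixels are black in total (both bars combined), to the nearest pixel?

16×9 is wider than 5:4, so it spans the full width.
The render is 7785 × 9/16 ≈ 4379.0625 px tall.
Black = 6228 − 4379.0625 = 1848.9375 px.
Bar area = 1848.9375 × 7785 ≈ 14393978 px.

14393978 pixels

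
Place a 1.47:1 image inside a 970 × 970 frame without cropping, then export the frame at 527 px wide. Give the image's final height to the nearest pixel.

In the 970×970 frame the image fills the width: height = 970 / 1.470 ≈ 659.86 px.
Resizing to 527 px wide multiplies everything by 0.5433: 659.86 → 358.50 px.

359 px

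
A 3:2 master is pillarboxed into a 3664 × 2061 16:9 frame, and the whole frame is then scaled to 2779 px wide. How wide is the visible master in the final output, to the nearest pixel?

At 3664×2061 the master is height-limited, so width = 2061 × 3/2 ≈ 3091.50 px.
Resizing to 2779 px wide multiplies everything by 0.7585: 3091.50 → 2344.78 px.

2345 px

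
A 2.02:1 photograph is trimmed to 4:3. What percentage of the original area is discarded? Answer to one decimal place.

Going from 2.02:1 to 4:3 means cutting width while keeping height.
(1.333)/(2.020) ≈ 0.660 of the area survives, leaving 33.99% discarded.

34.0%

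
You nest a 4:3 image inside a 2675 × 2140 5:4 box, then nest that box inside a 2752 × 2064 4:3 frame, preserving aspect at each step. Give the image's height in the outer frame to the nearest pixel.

First fit — 4:3 into 2675×2140 spans the width: 2675.00 × 2006.25.
5:4 in 2752×2064: fills the height, so the intermediate becomes 2580.00 × 2064.00 — a scale of ×0.9645.
So the image's height is 2006.25 × 0.9645 ≈ 1935.00.

1935 px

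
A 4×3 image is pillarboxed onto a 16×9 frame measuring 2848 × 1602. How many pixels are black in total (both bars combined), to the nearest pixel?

1140624 pixels

Since 1.333 < 1.778, the image is height-limited.
That makes the image 2136.0000 px wide (1602 × 4/3).
Leftover width: 2848 − 2136.0000 = 712.0000 px.
Across the 1602-px span: 712.0000 × 1602 ≈ 1140624 px.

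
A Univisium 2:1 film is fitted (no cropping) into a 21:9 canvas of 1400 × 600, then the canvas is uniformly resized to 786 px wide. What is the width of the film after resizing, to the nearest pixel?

Fitted into 1400×600, the film spans the height; its width is 600 × 2/1 ≈ 1200.00 px.
Scaling 1400 → 786 is ×0.5614, so the width becomes 1200.00 × 0.5614 ≈ 673.71 px.

674 px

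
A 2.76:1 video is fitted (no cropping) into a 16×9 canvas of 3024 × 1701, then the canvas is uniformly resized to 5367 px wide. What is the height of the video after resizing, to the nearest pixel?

1945 px

In the 3024×1701 frame the video fills the width: height = 3024 / 2.760 ≈ 1095.65 px.
Scaling 3024 → 5367 is ×1.7748, so the height becomes 1095.65 × 1.7748 ≈ 1944.57 px.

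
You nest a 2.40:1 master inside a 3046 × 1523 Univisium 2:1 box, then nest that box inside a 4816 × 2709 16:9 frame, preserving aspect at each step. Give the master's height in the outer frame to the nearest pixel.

2007 px

First fit — 2.40:1 into 3046×1523 spans the width: 3046.00 × 1269.17.
The Univisium 2:1 canvas is width-limited in 4816×2709, giving 4816.00 × 2408.00; scale factor 1.5811.
Applying the same ×1.5811: 1269.17 → 2006.67.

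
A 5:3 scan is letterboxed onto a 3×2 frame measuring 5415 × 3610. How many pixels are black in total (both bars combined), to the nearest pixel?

1954815 pixels

Since 1.667 > 1.500, the scan is width-limited.
That makes the image 3249.0000 px tall (5415 × 3/5).
Black = 3610 − 3249.0000 = 361.0000 px.
That's 361.0000 × 5415 ≈ 1954815 black pixels.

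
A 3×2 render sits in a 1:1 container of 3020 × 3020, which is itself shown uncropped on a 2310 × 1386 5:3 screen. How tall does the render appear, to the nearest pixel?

First fit — 3×2 into 3020×3020 spans the width: 3020.00 × 2013.33.
Second fit — the 1:1 canvas into 2310×1386 spans the height: 1386.00 × 1386.00 (×0.4589 from 3020×3020).
So the render's height is 2013.33 × 0.4589 ≈ 924.00.

924 px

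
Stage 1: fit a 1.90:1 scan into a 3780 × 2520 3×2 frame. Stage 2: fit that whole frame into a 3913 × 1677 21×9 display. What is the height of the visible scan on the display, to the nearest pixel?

1.90:1 in 3780×2520: fills the width, so the scan is 3780.00 × 1989.47.
Second fit — the 3×2 canvas into 3913×1677 spans the height: 2515.50 × 1677.00 (×0.6655 from 3780×2520).
Applying the same ×0.6655: 1989.47 → 1323.95.

1324 px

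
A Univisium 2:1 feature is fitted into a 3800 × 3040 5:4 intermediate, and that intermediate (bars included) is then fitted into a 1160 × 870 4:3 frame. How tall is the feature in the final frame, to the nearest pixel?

First fit — Univisium 2:1 into 3800×3040 spans the width: 3800.00 × 1900.00.
5:4 in 1160×870: fills the height, so the intermediate becomes 1087.50 × 870.00 — a scale of ×0.2862.
So the feature's height is 1900.00 × 0.2862 ≈ 543.75.

544 px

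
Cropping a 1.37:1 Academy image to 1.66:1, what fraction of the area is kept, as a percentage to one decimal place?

82.5%

1.66:1 is wider than 1.37:1 Academy, so the crop keeps the full width and trims the height.
Fraction kept = (1.370)/(1.660) ≈ 82.53%.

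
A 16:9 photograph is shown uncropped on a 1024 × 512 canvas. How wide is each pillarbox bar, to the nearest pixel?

16:9 is narrower than 2:1, so it spans the full height.
The photograph is 512 × 16/9 ≈ 910.22 px wide.
Black = 1024 − 910.22 = 113.78 px, or 56.89 per bar.

57 px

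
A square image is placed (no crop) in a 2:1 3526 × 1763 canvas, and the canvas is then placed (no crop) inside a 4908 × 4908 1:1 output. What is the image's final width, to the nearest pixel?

Inside the 3526×1763 canvas the image is height-limited at 1763.00 × 1763.00.
The 2:1 canvas is width-limited in 4908×4908, giving 4908.00 × 2454.00; scale factor 1.3919.
So the image's width is 1763.00 × 1.3919 ≈ 2454.00.

2454 px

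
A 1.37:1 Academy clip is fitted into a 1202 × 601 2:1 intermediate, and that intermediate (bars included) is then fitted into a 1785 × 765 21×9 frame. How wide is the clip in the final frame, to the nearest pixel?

1048 px

1.37:1 Academy in 1202×601: fills the height, so the clip is 823.37 × 601.00.
The 2:1 canvas is height-limited in 1785×765, giving 1530.00 × 765.00; scale factor 1.2729.
Applying the same ×1.2729: 823.37 → 1048.05.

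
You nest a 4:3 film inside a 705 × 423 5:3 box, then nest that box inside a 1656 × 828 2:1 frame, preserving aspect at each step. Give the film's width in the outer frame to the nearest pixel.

4:3 in 705×423: fills the height, so the film is 564.00 × 423.00.
5:3 in 1656×828: fills the height, so the intermediate becomes 1380.00 × 828.00 — a scale of ×1.9574.
The film scales with it: width 564.00 × 1.9574 ≈ 1104.00.

1104 px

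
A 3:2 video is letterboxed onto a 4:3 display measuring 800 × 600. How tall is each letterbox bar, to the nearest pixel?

33 px

Since 1.500 > 1.333, the video is width-limited.
That makes the image 533.33 px tall (800 × 2/3).
600 − 533.33 = 66.67 px of bars (33.33 each).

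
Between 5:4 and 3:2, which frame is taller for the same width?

5:4

5:4 = 1.25 and 3:2 = 1.5; 1.5 > 1.25. The smaller width-to-height ratio is the taller frame.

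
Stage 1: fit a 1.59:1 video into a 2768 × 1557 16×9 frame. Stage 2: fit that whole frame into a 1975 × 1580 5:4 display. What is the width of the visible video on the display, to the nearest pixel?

1766 px

First fit — 1.59:1 into 2768×1557 spans the height: 2475.63 × 1557.00.
16×9 in 1975×1580: fills the width, so the intermediate becomes 1975.00 × 1110.94 — a scale of ×0.7135.
So the video's width is 2475.63 × 0.7135 ≈ 1766.39.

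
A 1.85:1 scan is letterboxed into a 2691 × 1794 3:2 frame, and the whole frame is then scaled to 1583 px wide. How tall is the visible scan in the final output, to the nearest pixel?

In the 2691×1794 frame the scan fills the width: height = 2691 / 1.850 ≈ 1454.59 px.
Resizing to 1583 px wide multiplies everything by 0.5883: 1454.59 → 855.68 px.

856 px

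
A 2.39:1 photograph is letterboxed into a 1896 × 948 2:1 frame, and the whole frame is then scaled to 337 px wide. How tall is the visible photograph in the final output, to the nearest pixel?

141 px

Fitted into 1896×948, the photograph spans the width; its height is 1896 / 2.390 ≈ 793.31 px.
The frame scales by 337/1896 = 0.1777; 793.31 × 0.1777 ≈ 141.00 px.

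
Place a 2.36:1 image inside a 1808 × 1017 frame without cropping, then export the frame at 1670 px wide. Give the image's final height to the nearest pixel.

708 px

At 1808×1017 the image is width-limited, so height = 1808 / 2.360 ≈ 766.10 px.
Resizing to 1670 px wide multiplies everything by 0.9237: 766.10 → 707.63 px.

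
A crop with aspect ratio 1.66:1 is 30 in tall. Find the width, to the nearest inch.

50 in

30 × 1.660 = 49.80.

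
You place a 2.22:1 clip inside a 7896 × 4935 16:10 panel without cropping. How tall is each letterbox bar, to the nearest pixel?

2.22:1 (2.220) > 16:10 (1.600), so the clip fills the width.
Content height = 7896 / 2.220 ≈ 3556.76 px.
Leftover height: 4935 − 3556.76 = 1378.24 px → 689.12 each side.

689 px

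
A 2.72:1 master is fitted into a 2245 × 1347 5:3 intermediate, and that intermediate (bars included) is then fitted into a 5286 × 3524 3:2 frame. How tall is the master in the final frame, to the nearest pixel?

Inside the 2245×1347 canvas the master is width-limited at 2245.00 × 825.37.
The 5:3 canvas is width-limited in 5286×3524, giving 5286.00 × 3171.60; scale factor 2.3546.
The master scales with it: height 825.37 × 2.3546 ≈ 1943.38.

1943 px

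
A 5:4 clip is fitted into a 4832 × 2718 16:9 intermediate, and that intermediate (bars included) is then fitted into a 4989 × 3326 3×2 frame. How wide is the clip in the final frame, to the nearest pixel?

3508 px

Inside the 4832×2718 canvas the clip is height-limited at 3397.50 × 2718.00.
16:9 in 4989×3326: fills the width, so the intermediate becomes 4989.00 × 2806.31 — a scale of ×1.0325.
So the clip's width is 3397.50 × 1.0325 ≈ 3507.89.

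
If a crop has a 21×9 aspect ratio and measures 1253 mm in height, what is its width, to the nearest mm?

Width = 1253·21/9 = 2923.67.

2924 mm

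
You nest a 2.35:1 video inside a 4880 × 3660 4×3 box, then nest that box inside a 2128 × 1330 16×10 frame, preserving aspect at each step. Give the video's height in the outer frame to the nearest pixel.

755 px

Inside the 4880×3660 canvas the video is width-limited at 4880.00 × 2076.60.
The 4×3 canvas is height-limited in 2128×1330, giving 1773.33 × 1330.00; scale factor 0.3634.
The video scales with it: height 2076.60 × 0.3634 ≈ 754.61.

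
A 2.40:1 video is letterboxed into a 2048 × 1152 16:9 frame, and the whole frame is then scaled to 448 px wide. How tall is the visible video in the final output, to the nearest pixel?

At 2048×1152 the video is width-limited, so height = 2048 / 2.400 ≈ 853.33 px.
Resizing to 448 px wide multiplies everything by 0.2188: 853.33 → 186.67 px.

187 px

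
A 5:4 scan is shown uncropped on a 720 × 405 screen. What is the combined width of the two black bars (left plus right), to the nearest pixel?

5:4 is narrower than 16×9, so it spans the full height.
That makes the image 506.25 px wide (405 × 5/4).
720 − 506.25 = 213.75 px of bars.

214 px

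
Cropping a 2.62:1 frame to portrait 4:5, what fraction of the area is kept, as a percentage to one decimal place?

Going from 2.62:1 to portrait 4:5 means cutting width while keeping height.
Area ratio = (0.800)/(2.620) = 30.53% retained.

30.5%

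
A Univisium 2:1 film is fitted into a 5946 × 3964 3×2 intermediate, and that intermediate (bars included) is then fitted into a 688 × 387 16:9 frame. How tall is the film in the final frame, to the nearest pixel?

290 px

Univisium 2:1 in 5946×3964: fills the width, so the film is 5946.00 × 2973.00.
The 3×2 canvas is height-limited in 688×387, giving 580.50 × 387.00; scale factor 0.0976.
So the film's height is 2973.00 × 0.0976 ≈ 290.25.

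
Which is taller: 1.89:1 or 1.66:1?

1.89 and 1.66; 1.89 > 1.66. The smaller width-to-height ratio is the taller frame.

1.66:1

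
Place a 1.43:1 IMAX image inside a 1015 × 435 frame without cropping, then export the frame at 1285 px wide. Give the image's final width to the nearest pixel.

At 1015×435 the image is height-limited, so width = 435 × 1.430 ≈ 622.05 px.
Resizing to 1285 px wide multiplies everything by 1.2660: 622.05 → 787.52 px.

788 px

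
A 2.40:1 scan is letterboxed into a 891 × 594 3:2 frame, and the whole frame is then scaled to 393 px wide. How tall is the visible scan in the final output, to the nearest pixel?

At 891×594 the scan is width-limited, so height = 891 / 2.400 ≈ 371.25 px.
The frame scales by 393/891 = 0.4411; 371.25 × 0.4411 ≈ 163.75 px.

164 px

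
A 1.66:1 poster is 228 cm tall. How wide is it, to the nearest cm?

378 cm

Width = 228 × 1.660 = 378.48.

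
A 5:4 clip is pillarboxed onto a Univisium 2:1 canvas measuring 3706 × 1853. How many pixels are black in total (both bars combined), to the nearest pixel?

5:4 (1.250) < Univisium 2:1 (2.000), so the clip fills the height.
The clip is 1853 × 5/4 ≈ 2316.2500 px wide.
Black = 3706 − 2316.2500 = 1389.7500 px.
That's 1389.7500 × 1853 ≈ 2575207 black pixels.

2575207 pixels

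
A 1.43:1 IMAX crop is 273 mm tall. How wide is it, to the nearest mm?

390 mm

273 × 1.430 = 390.39.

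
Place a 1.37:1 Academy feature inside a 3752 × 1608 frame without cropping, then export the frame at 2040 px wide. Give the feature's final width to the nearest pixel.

Fitted into 3752×1608, the feature spans the height; its width is 1608 × 1.370 ≈ 2202.96 px.
Resizing to 2040 px wide multiplies everything by 0.5437: 2202.96 → 1197.77 px.

1198 px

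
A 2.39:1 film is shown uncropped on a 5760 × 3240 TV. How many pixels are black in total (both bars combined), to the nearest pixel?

4780559 pixels

Since 2.390 > 1.778, the film is width-limited.
That makes the image 2410.0418 px tall (5760 / 2.390).
Black = 3240 − 2410.0418 = 829.9582 px.
Across the 5760-px span: 829.9582 × 5760 ≈ 4780559 px.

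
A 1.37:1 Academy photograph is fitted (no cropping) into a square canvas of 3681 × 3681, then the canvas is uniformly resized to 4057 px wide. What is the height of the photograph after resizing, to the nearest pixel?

In the 3681×3681 frame the photograph fills the width: height = 3681 / 1.370 ≈ 2686.86 px.
Scaling 3681 → 4057 is ×1.1021, so the height becomes 2686.86 × 1.1021 ≈ 2961.31 px.

2961 px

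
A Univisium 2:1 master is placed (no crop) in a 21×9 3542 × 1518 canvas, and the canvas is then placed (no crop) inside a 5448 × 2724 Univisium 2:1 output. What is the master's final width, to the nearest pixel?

Univisium 2:1 in 3542×1518: fills the height, so the master is 3036.00 × 1518.00.
21×9 in 5448×2724: fills the width, so the intermediate becomes 5448.00 × 2334.86 — a scale of ×1.5381.
So the master's width is 3036.00 × 1.5381 ≈ 4669.71.

4670 px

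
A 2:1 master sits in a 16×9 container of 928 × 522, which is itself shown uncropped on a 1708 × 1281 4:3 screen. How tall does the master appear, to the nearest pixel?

854 px

Inside the 928×522 canvas the master is width-limited at 928.00 × 464.00.
Second fit — the 16×9 canvas into 1708×1281 spans the width: 1708.00 × 960.75 (×1.8405 from 928×522).
Applying the same ×1.8405: 464.00 → 854.00.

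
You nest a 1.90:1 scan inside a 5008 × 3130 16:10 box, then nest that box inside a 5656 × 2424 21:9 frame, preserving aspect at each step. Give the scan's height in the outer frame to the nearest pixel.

2041 px

First fit — 1.90:1 into 5008×3130 spans the width: 5008.00 × 2635.79.
The 16:10 canvas is height-limited in 5656×2424, giving 3878.40 × 2424.00; scale factor 0.7744.
Applying the same ×0.7744: 2635.79 → 2041.26.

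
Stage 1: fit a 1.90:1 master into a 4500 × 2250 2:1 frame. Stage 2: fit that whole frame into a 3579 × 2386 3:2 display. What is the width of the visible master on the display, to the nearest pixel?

3400 px

First fit — 1.90:1 into 4500×2250 spans the height: 4275.00 × 2250.00.
2:1 in 3579×2386: fills the width, so the intermediate becomes 3579.00 × 1789.50 — a scale of ×0.7953.
Applying the same ×0.7953: 4275.00 → 3400.05.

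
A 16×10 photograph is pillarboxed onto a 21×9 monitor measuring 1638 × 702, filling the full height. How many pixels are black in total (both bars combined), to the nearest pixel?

The photograph is 702 × 16/10 ≈ 1123.2000 px wide.
1638 − 1123.2000 = 514.8000 px of bars.
Bar area = 514.8000 × 702 ≈ 361390 px.

361390 pixels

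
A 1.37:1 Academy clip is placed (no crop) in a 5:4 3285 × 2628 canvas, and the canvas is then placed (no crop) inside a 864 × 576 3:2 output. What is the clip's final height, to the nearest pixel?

Inside the 3285×2628 canvas the clip is width-limited at 3285.00 × 2397.81.
The 5:4 canvas is height-limited in 864×576, giving 720.00 × 576.00; scale factor 0.2192.
So the clip's height is 2397.81 × 0.2192 ≈ 525.55.

526 px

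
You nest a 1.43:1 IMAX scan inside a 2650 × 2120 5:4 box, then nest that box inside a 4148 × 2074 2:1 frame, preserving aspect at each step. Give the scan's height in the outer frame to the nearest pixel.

1813 px

First fit — 1.43:1 IMAX into 2650×2120 spans the width: 2650.00 × 1853.15.
5:4 in 4148×2074: fills the height, so the intermediate becomes 2592.50 × 2074.00 — a scale of ×0.9783.
So the scan's height is 1853.15 × 0.9783 ≈ 1812.94.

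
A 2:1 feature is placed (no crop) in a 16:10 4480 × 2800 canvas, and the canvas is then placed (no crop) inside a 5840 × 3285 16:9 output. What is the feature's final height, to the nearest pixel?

2628 px

Inside the 4480×2800 canvas the feature is width-limited at 4480.00 × 2240.00.
16:10 in 5840×3285: fills the height, so the intermediate becomes 5256.00 × 3285.00 — a scale of ×1.1732.
So the feature's height is 2240.00 × 1.1732 ≈ 2628.00.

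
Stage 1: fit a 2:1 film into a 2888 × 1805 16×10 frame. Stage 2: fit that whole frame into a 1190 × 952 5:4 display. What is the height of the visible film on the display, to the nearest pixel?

Inside the 2888×1805 canvas the film is width-limited at 2888.00 × 1444.00.
16×10 in 1190×952: fills the width, so the intermediate becomes 1190.00 × 743.75 — a scale of ×0.4120.
Applying the same ×0.4120: 1444.00 → 595.00.

595 px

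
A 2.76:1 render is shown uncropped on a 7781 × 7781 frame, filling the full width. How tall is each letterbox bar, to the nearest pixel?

The render is 7781 / 2.760 ≈ 2819.20 px tall.
7781 − 2819.20 = 4961.80 px of bars (2480.90 each).

2481 px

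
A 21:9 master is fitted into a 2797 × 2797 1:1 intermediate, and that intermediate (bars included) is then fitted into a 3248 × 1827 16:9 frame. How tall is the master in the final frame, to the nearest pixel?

783 px

Inside the 2797×2797 canvas the master is width-limited at 2797.00 × 1198.71.
1:1 in 3248×1827: fills the height, so the intermediate becomes 1827.00 × 1827.00 — a scale of ×0.6532.
The master scales with it: height 1198.71 × 0.6532 ≈ 783.00.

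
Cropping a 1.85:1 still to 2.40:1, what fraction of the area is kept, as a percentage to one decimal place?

The width stays; only height is cut (since 2.40:1 is wider than 1.85:1).
Area ratio = (1.850)/(2.400) = 77.08% retained.

77.1%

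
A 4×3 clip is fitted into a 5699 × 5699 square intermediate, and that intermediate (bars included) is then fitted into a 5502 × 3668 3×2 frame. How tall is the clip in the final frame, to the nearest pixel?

First fit — 4×3 into 5699×5699 spans the width: 5699.00 × 4274.25.
The square canvas is height-limited in 5502×3668, giving 3668.00 × 3668.00; scale factor 0.6436.
Applying the same ×0.6436: 4274.25 → 2751.00.

2751 px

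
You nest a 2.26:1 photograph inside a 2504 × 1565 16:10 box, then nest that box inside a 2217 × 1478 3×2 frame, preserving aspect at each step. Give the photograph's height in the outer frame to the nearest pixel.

981 px

Inside the 2504×1565 canvas the photograph is width-limited at 2504.00 × 1107.96.
The 16:10 canvas is width-limited in 2217×1478, giving 2217.00 × 1385.62; scale factor 0.8854.
Applying the same ×0.8854: 1107.96 → 980.97.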